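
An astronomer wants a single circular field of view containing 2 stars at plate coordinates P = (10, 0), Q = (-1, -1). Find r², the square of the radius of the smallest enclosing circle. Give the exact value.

30.5

The smallest circle enclosing two points has them as diameter endpoints.
Centre = midpoint = (4.5, -0.5); r² = |PQ|²/4 = 122/4 = 30.5.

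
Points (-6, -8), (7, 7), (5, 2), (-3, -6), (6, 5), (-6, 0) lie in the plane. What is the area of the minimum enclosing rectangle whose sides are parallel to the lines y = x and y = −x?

126

In coordinates u = x + y, v = x − y the rectangle is axis-aligned; the map (x,y)→(u,v) scales areas by 2.
u-values: -14, 14, 7, -9, 11, -6; range = 14 − (-14) = 28.
v-values: 2, 0, 3, 3, 1, -6; range = 3 − (-6) = 9.
Area = (28 × 9) / 2 = 126.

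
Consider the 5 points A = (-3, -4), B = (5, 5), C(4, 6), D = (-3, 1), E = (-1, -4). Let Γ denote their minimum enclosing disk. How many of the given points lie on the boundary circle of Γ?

2

The minimum enclosing circle of a finite set is fixed by two of the points (as a diameter) or three (as a circumcircle).
The farthest pair is A–C with squared distance 149. The circle on this segment as diameter has centre (0.5, 1) and r² = 149/4 = 37.25.
Check B: distance² to centre = 36.25 ≤ 37.25, so it lies inside.
All remaining points lie in this disk, and no smaller disk contains both endpoints, so this is the minimum enclosing circle.
The points at distance exactly r from the centre are A, C — 2 points.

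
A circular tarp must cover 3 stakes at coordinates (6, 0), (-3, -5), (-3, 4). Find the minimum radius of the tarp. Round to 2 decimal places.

5.63

Call the three points A, B, C in the order given.
Side lengths²: AB² = 106, AC² = 97, BC² = 81.
Since AB² = 106 < 97 + 81 = 178, the triangle is acute, so the smallest enclosing circle is the circumcircle.
Circumcentre = (7/18, -0.5), r² = 5141/162.
r = √(5141/162) ≈ 5.63.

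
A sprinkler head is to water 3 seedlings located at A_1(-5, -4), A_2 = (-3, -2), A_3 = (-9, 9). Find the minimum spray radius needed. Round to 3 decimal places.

6.801

Side lengths²: A_1A_2² = 8, A_1A_3² = 185, A_2A_3² = 157.
Since A_1A_3² = 185 ≥ 157 + 8 = 165, the angle opposite A_1A_3 is not acute, so the smallest enclosing circle has A_1A_3 as diameter.
Centre = midpoint of A_1A_3 = (-7, 2.5), r² = 185/4 = 46.25.
r = √(46.25) ≈ 6.801.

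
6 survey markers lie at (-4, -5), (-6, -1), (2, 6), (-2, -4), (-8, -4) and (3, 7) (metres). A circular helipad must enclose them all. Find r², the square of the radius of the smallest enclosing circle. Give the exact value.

60.5

The farthest pair is (-8, -4)–(3, 7) with squared distance 242. The circle on this segment as diameter has centre (-2.5, 1.5) and r² = 242/4 = 60.5.
Check (-4, -5): distance² to centre = 44.5 ≤ 60.5, so it lies inside.
All remaining points lie in this disk, and no smaller disk contains both endpoints, so this is the minimum enclosing circle.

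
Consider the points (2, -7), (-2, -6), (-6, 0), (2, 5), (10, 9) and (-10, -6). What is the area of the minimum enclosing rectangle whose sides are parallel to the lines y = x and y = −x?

In coordinates u = x + y, v = x − y the rectangle is axis-aligned; the map (x,y)→(u,v) scales areas by 2.
u-values: -5, -8, -6, 7, 19, -16; range = 19 − (-16) = 35.
v-values: 9, 4, -6, -3, 1, -4; range = 9 − (-6) = 15.
Area = (35 × 15) / 2 = 262.5.

262.5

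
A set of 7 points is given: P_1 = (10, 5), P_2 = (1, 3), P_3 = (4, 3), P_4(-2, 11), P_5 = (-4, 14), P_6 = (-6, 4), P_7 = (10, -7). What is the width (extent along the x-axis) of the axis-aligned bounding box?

max x = 10, min x = -6, so width = 16.

16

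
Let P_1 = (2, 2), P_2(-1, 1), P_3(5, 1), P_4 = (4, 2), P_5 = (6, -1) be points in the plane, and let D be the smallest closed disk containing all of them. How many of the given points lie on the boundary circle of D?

2

The minimum enclosing circle of a finite set is fixed by two of the points (as a diameter) or three (as a circumcircle).
The farthest pair is P_2–P_5 with squared distance 53. The circle on this segment as diameter has centre (2.5, 0) and r² = 53/4 = 13.25.
Check P_1: distance² to centre = 4.25 ≤ 13.25, so it lies inside.
All remaining points lie in this disk, and no smaller disk contains both endpoints, so this is the minimum enclosing circle.
The points at distance exactly r from the centre are P_2, P_5 — 2 points.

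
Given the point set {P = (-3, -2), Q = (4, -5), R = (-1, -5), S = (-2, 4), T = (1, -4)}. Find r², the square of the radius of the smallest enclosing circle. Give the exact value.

The minimum enclosing circle of a finite set is fixed by two of the points (as a diameter) or three (as a circumcircle).
The farthest pair is Q–S with squared distance 117. The circle on this segment as diameter has centre (1, -0.5) and r² = 117/4 = 29.25.
Check P: distance² to centre = 18.25 ≤ 29.25, so it lies inside.
All remaining points lie in this disk, and no smaller disk contains both endpoints, so this is the minimum enclosing circle.

29.25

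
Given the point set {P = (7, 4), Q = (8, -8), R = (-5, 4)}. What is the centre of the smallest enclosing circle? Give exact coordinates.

Side lengths²: PQ² = 145, PR² = 144, QR² = 313.
Since QR² = 313 ≥ 145 + 144 = 289, the angle opposite QR is not acute, so the smallest enclosing circle has QR as diameter.
Centre = midpoint of QR = (1.5, -2), r² = 313/4 = 78.25.
Centre = (1.5, -2).

(1.5, -2)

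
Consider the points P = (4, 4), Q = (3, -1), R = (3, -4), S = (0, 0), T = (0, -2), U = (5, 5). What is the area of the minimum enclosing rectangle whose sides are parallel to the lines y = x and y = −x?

42

In coordinates u = x + y, v = x − y the rectangle is axis-aligned; the map (x,y)→(u,v) scales areas by 2.
u-values: 8, 2, -1, 0, -2, 10; range = 10 − (-2) = 12.
v-values: 0, 4, 7, 0, 2, 0; range = 7 − 0 = 7.
Area = (12 × 7) / 2 = 42.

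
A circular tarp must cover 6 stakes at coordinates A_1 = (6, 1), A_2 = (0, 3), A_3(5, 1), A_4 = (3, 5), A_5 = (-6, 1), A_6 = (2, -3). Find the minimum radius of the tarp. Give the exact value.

The minimum enclosing circle of a finite set is fixed by two of the points (as a diameter) or three (as a circumcircle).
The farthest pair is A_1–A_5 with squared distance 144. The circle on this segment as diameter has centre (0, 1) and r² = 144/4 = 36.
Check A_2: distance² to centre = 4 ≤ 36, so it lies inside.
All remaining points lie in this disk, and no smaller disk contains both endpoints, so this is the minimum enclosing circle.
r = √36 = 6.

6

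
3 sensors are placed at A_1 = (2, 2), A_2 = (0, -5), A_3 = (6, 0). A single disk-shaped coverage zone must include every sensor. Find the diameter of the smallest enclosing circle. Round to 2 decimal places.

7.95

Side lengths²: A_1A_2² = 53, A_1A_3² = 20, A_2A_3² = 61.
Since A_2A_3² = 61 < 53 + 20 = 73, the triangle is acute, so the smallest enclosing circle is the circumcircle.
Circumcentre = (2.53125, -1.9375), r² = 15.7861328125.
Diameter = 2r = 2√(15.7861328125) ≈ 7.95.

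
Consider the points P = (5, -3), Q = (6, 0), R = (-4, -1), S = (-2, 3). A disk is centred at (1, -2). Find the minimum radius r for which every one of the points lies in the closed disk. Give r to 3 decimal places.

5.831

The required radius is the distance from (1, -2) to the farthest point.
Squared distances: 17, 29, 26, 34.
Maximum is 34, attained at S.
r = √34 ≈ 5.831.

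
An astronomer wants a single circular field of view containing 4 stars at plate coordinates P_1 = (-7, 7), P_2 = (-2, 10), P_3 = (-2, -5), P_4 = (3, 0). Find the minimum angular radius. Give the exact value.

7.5

The farthest pair is P_2–P_3 with squared distance 225. The circle on this segment as diameter has centre (-2, 2.5) and r² = 225/4 = 56.25.
Check P_1: distance² to centre = 45.25 ≤ 56.25, so it lies inside.
All remaining points lie in this disk, and no smaller disk contains both endpoints, so this is the minimum enclosing circle.
r = √(56.25) = 7.5.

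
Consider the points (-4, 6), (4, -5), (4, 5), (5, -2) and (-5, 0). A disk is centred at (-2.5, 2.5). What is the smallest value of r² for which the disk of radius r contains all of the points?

The required radius is the distance from (-2.5, 2.5) to the farthest point.
Squared distances: 14.5, 98.5, 48.5, 76.5, 12.5.
Maximum is 98.5, attained at (4, -5).

98.5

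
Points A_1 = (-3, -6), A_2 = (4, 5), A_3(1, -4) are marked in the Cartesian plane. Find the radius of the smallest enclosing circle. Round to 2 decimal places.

Side lengths²: A_1A_2² = 170, A_1A_3² = 20, A_2A_3² = 90.
Since A_1A_2² = 170 ≥ 90 + 20 = 110, the angle opposite A_1A_2 is not acute, so the smallest enclosing circle has A_1A_2 as diameter.
Centre = midpoint of A_1A_2 = (0.5, -0.5), r² = 170/4 = 42.5.
r = √(42.5) ≈ 6.52.

6.52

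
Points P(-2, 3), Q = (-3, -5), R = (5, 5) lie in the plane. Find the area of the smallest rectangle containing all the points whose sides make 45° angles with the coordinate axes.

In coordinates u = x + y, v = x − y the rectangle is axis-aligned; the map (x,y)→(u,v) scales areas by 2.
u-values: 1, -8, 10; range = 10 − (-8) = 18.
v-values: -5, 2, 0; range = 2 − (-5) = 7.
Area = (18 × 7) / 2 = 63.

63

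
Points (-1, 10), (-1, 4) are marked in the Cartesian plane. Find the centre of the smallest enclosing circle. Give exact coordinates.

The smallest circle enclosing two points has them as diameter endpoints.
Centre = midpoint = (-1, 7); r² = |(-1, 10)−(-1, 4)|²/4 = 36/4 = 9.
Centre = (-1, 7).

(-1, 7)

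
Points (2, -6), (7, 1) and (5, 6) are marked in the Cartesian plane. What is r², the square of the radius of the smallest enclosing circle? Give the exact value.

38.25

Call the three points A, B, C in the order given.
Side lengths²: AB² = 74, AC² = 153, BC² = 29.
Since AC² = 153 ≥ 74 + 29 = 103, the angle opposite AC is not acute, so the smallest enclosing circle has AC as diameter.
Centre = midpoint of AC = (3.5, 0), r² = 153/4 = 38.25.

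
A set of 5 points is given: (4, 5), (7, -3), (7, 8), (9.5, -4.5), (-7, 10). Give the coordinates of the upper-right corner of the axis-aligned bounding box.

x-range [-7, 9.5], y-range [-4.5, 10].
The upper-right corner is (9.5, 10).

(9.5, 10)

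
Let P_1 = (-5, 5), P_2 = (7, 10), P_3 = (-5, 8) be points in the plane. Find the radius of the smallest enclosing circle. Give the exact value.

6.5

Side lengths²: P_1P_2² = 169, P_1P_3² = 9, P_2P_3² = 148.
Since P_1P_2² = 169 ≥ 148 + 9 = 157, the angle opposite P_1P_2 is not acute, so the smallest enclosing circle has P_1P_2 as diameter.
Centre = midpoint of P_1P_2 = (1, 7.5), r² = 169/4 = 42.25.
r = √(42.25) = 6.5.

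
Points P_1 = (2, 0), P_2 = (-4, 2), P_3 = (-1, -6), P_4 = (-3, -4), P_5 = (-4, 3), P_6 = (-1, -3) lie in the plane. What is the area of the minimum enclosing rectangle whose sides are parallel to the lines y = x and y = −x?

54

In coordinates u = x + y, v = x − y the rectangle is axis-aligned; the map (x,y)→(u,v) scales areas by 2.
u-values: 2, -2, -7, -7, -1, -4; range = 2 − (-7) = 9.
v-values: 2, -6, 5, 1, -7, 2; range = 5 − (-7) = 12.
Area = (9 × 12) / 2 = 54.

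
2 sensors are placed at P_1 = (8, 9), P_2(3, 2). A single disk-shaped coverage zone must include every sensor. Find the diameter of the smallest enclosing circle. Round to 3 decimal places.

8.602

The smallest circle enclosing two points has them as diameter endpoints.
Centre = midpoint = (5.5, 5.5); r² = |P_1P_2|²/4 = 74/4 = 18.5.
Diameter = 2r = 2√(18.5) ≈ 8.602.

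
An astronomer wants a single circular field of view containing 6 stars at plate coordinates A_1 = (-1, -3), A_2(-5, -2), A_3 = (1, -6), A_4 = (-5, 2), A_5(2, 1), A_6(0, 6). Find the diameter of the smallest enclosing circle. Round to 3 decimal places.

12.042

By Welzl's lemma the MEC is supported by two points (diametrically opposite) or three points (on a circumcircle).
The farthest pair is A_3–A_6 with squared distance 145. The circle on this segment as diameter has centre (0.5, 0) and r² = 145/4 = 36.25.
Check A_1: distance² to centre = 11.25 ≤ 36.25, so it lies inside.
All remaining points lie in this disk, and no smaller disk contains both endpoints, so this is the minimum enclosing circle.
Diameter = 2r = 2√(36.25) ≈ 12.042.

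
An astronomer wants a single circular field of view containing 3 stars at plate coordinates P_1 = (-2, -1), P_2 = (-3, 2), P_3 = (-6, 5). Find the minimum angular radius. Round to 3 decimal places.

3.606

Side lengths²: P_1P_2² = 10, P_1P_3² = 52, P_2P_3² = 18.
Since P_1P_3² = 52 ≥ 18 + 10 = 28, the angle opposite P_1P_3 is not acute, so the smallest enclosing circle has P_1P_3 as diameter.
Centre = midpoint of P_1P_3 = (-4, 2), r² = 52/4 = 13.
r = √13 ≈ 3.606.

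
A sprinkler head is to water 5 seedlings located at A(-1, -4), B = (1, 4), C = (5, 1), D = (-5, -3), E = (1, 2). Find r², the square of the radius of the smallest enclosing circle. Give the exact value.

A smallest enclosing disk is always determined by at most three of the input points on its boundary.
The farthest pair is C–D with squared distance 116. The circle on this segment as diameter has centre (0, -1) and r² = 116/4 = 29.
Check A: distance² to centre = 10 ≤ 29, so it lies inside.
All remaining points lie in this disk, and no smaller disk contains both endpoints, so this is the minimum enclosing circle.

29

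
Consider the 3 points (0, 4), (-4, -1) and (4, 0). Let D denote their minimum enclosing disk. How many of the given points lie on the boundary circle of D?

3

Call the three points A, B, C in the order given.
Side lengths²: AB² = 41, AC² = 32, BC² = 65.
Since BC² = 65 < 41 + 32 = 73, the triangle is acute, so the smallest enclosing circle is the circumcircle.
Circumcentre = (-1/18, -1/18), r² = 2665/162.
The points at distance exactly r from the centre are (0, 4), (-4, -1), (4, 0) — 3 points.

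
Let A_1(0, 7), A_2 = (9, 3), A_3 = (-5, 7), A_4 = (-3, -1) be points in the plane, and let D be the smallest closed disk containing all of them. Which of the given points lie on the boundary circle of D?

By Welzl's lemma the MEC is supported by two points (diametrically opposite) or three points (on a circumcircle).
The minimum enclosing circle is determined by three boundary points: A_2, A_3, A_4.
Their circumcentre is (24/13, 58/13) with r² = 9010/169.
The farthest remaining point A_1 is at distance² 1665/169 ≤ 9010/169.
The points at distance exactly r from the centre are A_2, A_3, A_4 — 3 points.

A_2, A_3, A_4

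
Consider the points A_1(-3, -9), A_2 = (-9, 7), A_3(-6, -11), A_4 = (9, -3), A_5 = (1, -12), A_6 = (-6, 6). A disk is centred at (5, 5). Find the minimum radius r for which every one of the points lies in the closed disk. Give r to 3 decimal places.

The required radius is the distance from (5, 5) to the farthest point.
Squared distances: 260, 200, 377, 80, 305, 122.
Maximum is 377, attained at A_3.
r = √377 ≈ 19.416.

19.416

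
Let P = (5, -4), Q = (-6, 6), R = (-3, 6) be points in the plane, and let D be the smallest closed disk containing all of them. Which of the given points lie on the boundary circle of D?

P, Q

Side lengths²: PQ² = 221, PR² = 164, QR² = 9.
Since PQ² = 221 ≥ 164 + 9 = 173, the angle opposite PQ is not acute, so the smallest enclosing circle has PQ as diameter.
Centre = midpoint of PQ = (-0.5, 1), r² = 221/4 = 55.25.
The points at distance exactly r from the centre are P, Q — 2 points.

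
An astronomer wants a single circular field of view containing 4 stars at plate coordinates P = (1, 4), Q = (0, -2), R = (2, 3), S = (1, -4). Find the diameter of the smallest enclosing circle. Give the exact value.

8

The minimum enclosing circle of a finite set is fixed by two of the points (as a diameter) or three (as a circumcircle).
The farthest pair is P–S with squared distance 64. The circle on this segment as diameter has centre (1, 0) and r² = 64/4 = 16.
Check Q: distance² to centre = 5 ≤ 16, so it lies inside.
All remaining points lie in this disk, and no smaller disk contains both endpoints, so this is the minimum enclosing circle.
Diameter = 2r = 2√16 = 8.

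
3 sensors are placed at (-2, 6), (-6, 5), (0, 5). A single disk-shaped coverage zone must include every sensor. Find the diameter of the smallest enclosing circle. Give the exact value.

6

Call the three points A, B, C in the order given.
Side lengths²: AB² = 17, AC² = 5, BC² = 36.
Since BC² = 36 ≥ 17 + 5 = 22, the angle opposite BC is not acute, so the smallest enclosing circle has BC as diameter.
Centre = midpoint of BC = (-3, 5), r² = 36/4 = 9.
Diameter = 2r = 2√9 = 6.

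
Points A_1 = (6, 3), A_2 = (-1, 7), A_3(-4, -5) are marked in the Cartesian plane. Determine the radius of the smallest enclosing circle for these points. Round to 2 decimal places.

Side lengths²: A_1A_2² = 65, A_1A_3² = 164, A_2A_3² = 153.
Since A_1A_3² = 164 < 153 + 65 = 218, the triangle is acute, so the smallest enclosing circle is the circumcircle.
Circumcentre = (-0.125, 0.40625), r² = 44.2431640625.
r = √(44.2431640625) ≈ 6.65.

6.65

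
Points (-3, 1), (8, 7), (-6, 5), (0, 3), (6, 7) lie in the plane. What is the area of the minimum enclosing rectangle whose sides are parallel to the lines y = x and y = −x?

102

In coordinates u = x + y, v = x − y the rectangle is axis-aligned; the map (x,y)→(u,v) scales areas by 2.
u-values: -2, 15, -1, 3, 13; range = 15 − (-2) = 17.
v-values: -4, 1, -11, -3, -1; range = 1 − (-11) = 12.
Area = (17 × 12) / 2 = 102.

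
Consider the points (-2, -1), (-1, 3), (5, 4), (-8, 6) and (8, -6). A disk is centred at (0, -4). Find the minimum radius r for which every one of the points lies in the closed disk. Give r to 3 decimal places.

12.806

The required radius is the distance from (0, -4) to the farthest point.
Squared distances: 13, 50, 89, 164, 68.
Maximum is 164, attained at (-8, 6).
r = √164 ≈ 12.806.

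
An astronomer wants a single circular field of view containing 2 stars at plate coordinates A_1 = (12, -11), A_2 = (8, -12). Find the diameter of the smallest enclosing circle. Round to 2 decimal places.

The smallest circle enclosing two points has them as diameter endpoints.
Centre = midpoint = (10, -11.5); r² = |A_1A_2|²/4 = 17/4 = 4.25.
Diameter = 2r = 2√(4.25) ≈ 4.12.

4.12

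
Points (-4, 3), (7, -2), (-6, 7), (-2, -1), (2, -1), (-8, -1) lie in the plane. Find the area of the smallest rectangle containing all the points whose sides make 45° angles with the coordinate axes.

In coordinates u = x + y, v = x − y the rectangle is axis-aligned; the map (x,y)→(u,v) scales areas by 2.
u-values: -1, 5, 1, -3, 1, -9; range = 5 − (-9) = 14.
v-values: -7, 9, -13, -1, 3, -7; range = 9 − (-13) = 22.
Area = (14 × 22) / 2 = 154.

154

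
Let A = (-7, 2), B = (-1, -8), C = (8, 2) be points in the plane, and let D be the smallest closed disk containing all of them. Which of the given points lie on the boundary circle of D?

Side lengths²: AB² = 136, AC² = 225, BC² = 181.
Since AC² = 225 < 181 + 136 = 317, the triangle is acute, so the smallest enclosing circle is the circumcircle.
Circumcentre = (0.5, -0.3), r² = 61.54.
The points at distance exactly r from the centre are A, B, C — 3 points.

A, B, C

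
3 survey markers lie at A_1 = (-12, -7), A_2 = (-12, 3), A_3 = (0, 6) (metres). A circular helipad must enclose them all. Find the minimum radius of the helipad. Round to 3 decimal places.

Side lengths²: A_1A_2² = 100, A_1A_3² = 313, A_2A_3² = 153.
Since A_1A_3² = 313 ≥ 153 + 100 = 253, the angle opposite A_1A_3 is not acute, so the smallest enclosing circle has A_1A_3 as diameter.
Centre = midpoint of A_1A_3 = (-6, -0.5), r² = 313/4 = 78.25.
r = √(78.25) ≈ 8.846.

8.846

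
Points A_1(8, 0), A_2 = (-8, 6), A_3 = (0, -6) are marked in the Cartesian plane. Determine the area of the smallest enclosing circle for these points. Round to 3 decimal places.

Side lengths²: A_1A_2² = 292, A_1A_3² = 100, A_2A_3² = 208.
Since A_1A_2² = 292 < 208 + 100 = 308, the triangle is acute, so the smallest enclosing circle is the circumcircle.
Circumcentre = (-1/6, 23/9), r² = 23725/324.
Area = π·r² = π·23725/324 ≈ 230.044.

230.044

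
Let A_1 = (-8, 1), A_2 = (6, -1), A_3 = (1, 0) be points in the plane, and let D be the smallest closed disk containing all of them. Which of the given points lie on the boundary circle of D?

A_1, A_2

Side lengths²: A_1A_2² = 200, A_1A_3² = 82, A_2A_3² = 26.
Since A_1A_2² = 200 ≥ 82 + 26 = 108, the angle opposite A_1A_2 is not acute, so the smallest enclosing circle has A_1A_2 as diameter.
Centre = midpoint of A_1A_2 = (-1, 0), r² = 200/4 = 50.
The points at distance exactly r from the centre are A_1, A_2 — 2 points.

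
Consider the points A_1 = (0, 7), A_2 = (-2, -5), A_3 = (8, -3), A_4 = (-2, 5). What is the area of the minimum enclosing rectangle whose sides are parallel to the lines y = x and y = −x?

In coordinates u = x + y, v = x − y the rectangle is axis-aligned; the map (x,y)→(u,v) scales areas by 2.
u-values: 7, -7, 5, 3; range = 7 − (-7) = 14.
v-values: -7, 3, 11, -7; range = 11 − (-7) = 18.
Area = (14 × 18) / 2 = 126.

126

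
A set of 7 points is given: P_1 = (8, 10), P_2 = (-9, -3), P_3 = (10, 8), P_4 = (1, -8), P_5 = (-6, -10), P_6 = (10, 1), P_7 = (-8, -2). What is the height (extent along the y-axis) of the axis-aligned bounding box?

max y = 10, min y = -10, so height = 20.

20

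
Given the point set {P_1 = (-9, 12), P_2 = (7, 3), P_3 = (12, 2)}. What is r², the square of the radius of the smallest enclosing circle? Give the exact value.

Side lengths²: P_1P_2² = 337, P_1P_3² = 541, P_2P_3² = 26.
Since P_1P_3² = 541 ≥ 337 + 26 = 363, the angle opposite P_1P_3 is not acute, so the smallest enclosing circle has P_1P_3 as diameter.
Centre = midpoint of P_1P_3 = (1.5, 7), r² = 541/4 = 135.25.

135.25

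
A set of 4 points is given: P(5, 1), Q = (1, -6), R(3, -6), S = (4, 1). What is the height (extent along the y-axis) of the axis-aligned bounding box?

7

max y = 1, min y = -6, so height = 7.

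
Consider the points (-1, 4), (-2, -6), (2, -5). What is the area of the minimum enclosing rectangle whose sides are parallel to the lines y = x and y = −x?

66

In coordinates u = x + y, v = x − y the rectangle is axis-aligned; the map (x,y)→(u,v) scales areas by 2.
u-values: 3, -8, -3; range = 3 − (-8) = 11.
v-values: -5, 4, 7; range = 7 − (-5) = 12.
Area = (11 × 12) / 2 = 66.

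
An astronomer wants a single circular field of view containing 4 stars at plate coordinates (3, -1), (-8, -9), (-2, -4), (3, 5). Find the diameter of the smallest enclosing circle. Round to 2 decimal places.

17.80

A smallest enclosing disk is always determined by at most three of the input points on its boundary.
The farthest pair is (-8, -9)–(3, 5) with squared distance 317. The circle on this segment as diameter has centre (-2.5, -2) and r² = 317/4 = 79.25.
Check (3, -1): distance² to centre = 31.25 ≤ 79.25, so it lies inside.
All remaining points lie in this disk, and no smaller disk contains both endpoints, so this is the minimum enclosing circle.
Diameter = 2r = 2√(79.25) ≈ 17.80.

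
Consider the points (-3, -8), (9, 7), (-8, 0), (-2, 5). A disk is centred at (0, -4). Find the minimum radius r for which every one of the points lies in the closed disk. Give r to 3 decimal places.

The required radius is the distance from (0, -4) to the farthest point.
Squared distances: 25, 202, 80, 85.
Maximum is 202, attained at (9, 7).
r = √202 ≈ 14.213.

14.213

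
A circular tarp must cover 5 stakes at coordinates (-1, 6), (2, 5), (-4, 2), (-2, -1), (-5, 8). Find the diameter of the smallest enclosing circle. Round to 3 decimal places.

9.648

The minimum enclosing circle is determined by three boundary points: (2, 5), (-2, -1), (-5, 8).
Their circumcentre is (-8/3, 34/9) with r² = 1885/81.
The farthest remaining point (-1, 6) is at distance² 625/81 ≤ 1885/81.
Diameter = 2r = 2√(1885/81) ≈ 9.648.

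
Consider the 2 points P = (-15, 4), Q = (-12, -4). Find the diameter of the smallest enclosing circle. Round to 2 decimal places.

The smallest circle enclosing two points has them as diameter endpoints.
Centre = midpoint = (-13.5, 0); r² = |PQ|²/4 = 73/4 = 18.25.
Diameter = 2r = 2√(18.25) ≈ 8.54.

8.54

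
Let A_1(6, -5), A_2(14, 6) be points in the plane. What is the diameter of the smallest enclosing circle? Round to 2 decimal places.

13.60

The smallest circle enclosing two points has them as diameter endpoints.
Centre = midpoint = (10, 0.5); r² = |A_1A_2|²/4 = 185/4 = 46.25.
Diameter = 2r = 2√(46.25) ≈ 13.60.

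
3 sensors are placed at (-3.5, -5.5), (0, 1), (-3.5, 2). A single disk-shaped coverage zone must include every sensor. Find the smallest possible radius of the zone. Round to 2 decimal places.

3.84

Call the three points A, B, C in the order given.
Side lengths²: AB² = 54.5, AC² = 56.25, BC² = 13.25.
Since AC² = 56.25 < 54.5 + 13.25 = 67.75, the triangle is acute, so the smallest enclosing circle is the circumcircle.
Circumcentre = (-75/28, -1.75), r² = 5777/392.
r = √(5777/392) ≈ 3.84.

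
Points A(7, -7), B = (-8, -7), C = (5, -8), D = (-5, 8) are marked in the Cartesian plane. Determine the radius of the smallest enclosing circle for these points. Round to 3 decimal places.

By Welzl's lemma the MEC is supported by two points (diametrically opposite) or three points (on a circumcircle).
The minimum enclosing circle is determined by three boundary points: A, B, D.
Their circumcentre is (-0.5, -0.7) with r² = 95.94.
The farthest remaining point C is at distance² 83.54 ≤ 95.94.
r = √(95.94) ≈ 9.795.

9.795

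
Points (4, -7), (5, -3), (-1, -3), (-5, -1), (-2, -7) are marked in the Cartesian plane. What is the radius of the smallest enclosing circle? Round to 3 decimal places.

5.414

The minimum enclosing circle is determined by three boundary points: (4, -7), (5, -3), (-5, -1).
Their circumcentre is (-5/14, -53/14) with r² = 2873/98.
The farthest remaining point (-2, -7) is at distance² 1277/98 ≤ 2873/98.
r = √(2873/98) ≈ 5.414.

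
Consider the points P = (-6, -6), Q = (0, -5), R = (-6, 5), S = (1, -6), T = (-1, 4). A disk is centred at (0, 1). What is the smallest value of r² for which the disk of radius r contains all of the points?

85

The required radius is the distance from (0, 1) to the farthest point.
Squared distances: 85, 36, 52, 50, 10.
Maximum is 85, attained at P.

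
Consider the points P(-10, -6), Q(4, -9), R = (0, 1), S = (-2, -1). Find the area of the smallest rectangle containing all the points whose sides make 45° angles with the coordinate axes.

144.5

In coordinates u = x + y, v = x − y the rectangle is axis-aligned; the map (x,y)→(u,v) scales areas by 2.
u-values: -16, -5, 1, -3; range = 1 − (-16) = 17.
v-values: -4, 13, -1, -1; range = 13 − (-4) = 17.
Area = (17 × 17) / 2 = 144.5.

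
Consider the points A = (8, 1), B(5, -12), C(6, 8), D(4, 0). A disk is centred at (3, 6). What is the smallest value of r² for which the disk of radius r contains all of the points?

328

The required radius is the distance from (3, 6) to the farthest point.
Squared distances: 50, 328, 13, 37.
Maximum is 328, attained at B.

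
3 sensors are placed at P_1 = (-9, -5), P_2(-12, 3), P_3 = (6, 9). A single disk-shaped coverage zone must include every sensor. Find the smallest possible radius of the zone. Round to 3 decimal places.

10.266

Side lengths²: P_1P_2² = 73, P_1P_3² = 421, P_2P_3² = 360.
Since P_1P_3² = 421 < 360 + 73 = 433, the triangle is acute, so the smallest enclosing circle is the circumcircle.
Circumcentre = (-95/54, 41/18), r² = 153665/1458.
r = √(153665/1458) ≈ 10.266.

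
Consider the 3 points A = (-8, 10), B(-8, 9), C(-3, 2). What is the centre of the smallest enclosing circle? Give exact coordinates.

Side lengths²: AB² = 1, AC² = 89, BC² = 74.
Since AC² = 89 ≥ 74 + 1 = 75, the angle opposite AC is not acute, so the smallest enclosing circle has AC as diameter.
Centre = midpoint of AC = (-5.5, 6), r² = 89/4 = 22.25.
Centre = (-5.5, 6).

(-5.5, 6)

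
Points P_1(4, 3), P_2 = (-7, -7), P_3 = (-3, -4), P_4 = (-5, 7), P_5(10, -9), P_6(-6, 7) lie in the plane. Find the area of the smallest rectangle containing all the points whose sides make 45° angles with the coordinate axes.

336

In coordinates u = x + y, v = x − y the rectangle is axis-aligned; the map (x,y)→(u,v) scales areas by 2.
u-values: 7, -14, -7, 2, 1, 1; range = 7 − (-14) = 21.
v-values: 1, 0, 1, -12, 19, -13; range = 19 − (-13) = 32.
Area = (21 × 32) / 2 = 336.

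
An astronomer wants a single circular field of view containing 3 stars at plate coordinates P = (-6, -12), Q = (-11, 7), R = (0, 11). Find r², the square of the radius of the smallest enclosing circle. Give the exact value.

Side lengths²: PQ² = 386, PR² = 565, QR² = 137.
Since PR² = 565 ≥ 386 + 137 = 523, the angle opposite PR is not acute, so the smallest enclosing circle has PR as diameter.
Centre = midpoint of PR = (-3, -0.5), r² = 565/4 = 141.25.

141.25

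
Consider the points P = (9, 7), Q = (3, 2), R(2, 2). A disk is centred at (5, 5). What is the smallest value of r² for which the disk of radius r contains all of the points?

The required radius is the distance from (5, 5) to the farthest point.
Squared distances: 20, 13, 18.
Maximum is 20, attained at P.

20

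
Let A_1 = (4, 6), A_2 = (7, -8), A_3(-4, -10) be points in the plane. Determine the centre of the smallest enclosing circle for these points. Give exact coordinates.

(0.25, -2.125)

Side lengths²: A_1A_2² = 205, A_1A_3² = 320, A_2A_3² = 125.
Since A_1A_3² = 320 < 205 + 125 = 330, the triangle is acute, so the smallest enclosing circle is the circumcircle.
Circumcentre = (0.25, -2.125), r² = 80.078125.
Centre = (0.25, -2.125).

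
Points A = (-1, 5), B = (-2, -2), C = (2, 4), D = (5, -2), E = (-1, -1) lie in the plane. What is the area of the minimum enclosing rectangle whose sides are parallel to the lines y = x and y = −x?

65

In coordinates u = x + y, v = x − y the rectangle is axis-aligned; the map (x,y)→(u,v) scales areas by 2.
u-values: 4, -4, 6, 3, -2; range = 6 − (-4) = 10.
v-values: -6, 0, -2, 7, 0; range = 7 − (-6) = 13.
Area = (10 × 13) / 2 = 65.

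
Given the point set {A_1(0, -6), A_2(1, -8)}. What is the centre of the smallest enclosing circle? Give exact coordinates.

(0.5, -7)

The smallest circle enclosing two points has them as diameter endpoints.
Centre = midpoint = (0.5, -7); r² = |A_1A_2|²/4 = 5/4 = 1.25.
Centre = (0.5, -7).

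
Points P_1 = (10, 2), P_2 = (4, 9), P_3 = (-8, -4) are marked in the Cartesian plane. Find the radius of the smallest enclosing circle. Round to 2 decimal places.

Side lengths²: P_1P_2² = 85, P_1P_3² = 360, P_2P_3² = 313.
Since P_1P_3² = 360 < 313 + 85 = 398, the triangle is acute, so the smallest enclosing circle is the circumcircle.
Circumcentre = (35/54, 1/18), r² = 133025/1458.
r = √(133025/1458) ≈ 9.55.

9.55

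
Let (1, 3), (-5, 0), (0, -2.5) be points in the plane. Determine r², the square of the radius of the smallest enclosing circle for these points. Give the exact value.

12.20703125

Call the three points A, B, C in the order given.
Side lengths²: AB² = 45, AC² = 31.25, BC² = 31.25.
Since AB² = 45 < 31.25 + 31.25 = 62.5, the triangle is acute, so the smallest enclosing circle is the circumcircle.
Circumcentre = (-1.5625, 0.625), r² = 12.20703125.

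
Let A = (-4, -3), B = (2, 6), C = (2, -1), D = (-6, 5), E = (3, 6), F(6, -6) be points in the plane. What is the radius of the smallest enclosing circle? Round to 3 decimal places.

8.139

The farthest pair is D–F with squared distance 265. The circle on this segment as diameter has centre (0, -0.5) and r² = 265/4 = 66.25.
Check A: distance² to centre = 22.25 ≤ 66.25, so it lies inside.
All remaining points lie in this disk, and no smaller disk contains both endpoints, so this is the minimum enclosing circle.
r = √(66.25) ≈ 8.139.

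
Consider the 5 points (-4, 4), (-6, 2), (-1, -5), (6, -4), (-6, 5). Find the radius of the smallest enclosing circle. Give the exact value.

7.5

The farthest pair is (6, -4)–(-6, 5) with squared distance 225. The circle on this segment as diameter has centre (0, 0.5) and r² = 225/4 = 56.25.
Check (-4, 4): distance² to centre = 28.25 ≤ 56.25, so it lies inside.
All remaining points lie in this disk, and no smaller disk contains both endpoints, so this is the minimum enclosing circle.
r = √(56.25) = 7.5.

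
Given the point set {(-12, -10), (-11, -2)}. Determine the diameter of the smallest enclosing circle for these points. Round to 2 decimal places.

The smallest circle enclosing two points has them as diameter endpoints.
Centre = midpoint = (-11.5, -6); r² = |(-12, -10)−(-11, -2)|²/4 = 65/4 = 16.25.
Diameter = 2r = 2√(16.25) ≈ 8.06.

8.06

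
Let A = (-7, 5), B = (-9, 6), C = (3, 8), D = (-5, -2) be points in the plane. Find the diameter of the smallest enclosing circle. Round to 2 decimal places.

13.40

By Welzl's lemma the MEC is supported by two points (diametrically opposite) or three points (on a circumcircle).
The minimum enclosing circle is determined by three boundary points: B, C, D.
Their circumcentre is (-33/13, 55/13) with r² = 7585/169.
The farthest remaining point A is at distance² 3464/169 ≤ 7585/169.
Diameter = 2r = 2√(7585/169) ≈ 13.40.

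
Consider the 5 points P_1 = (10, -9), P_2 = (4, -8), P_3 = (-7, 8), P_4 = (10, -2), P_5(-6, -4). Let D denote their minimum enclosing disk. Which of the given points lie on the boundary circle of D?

By Welzl's lemma the MEC is supported by two points (diametrically opposite) or three points (on a circumcircle).
The farthest pair is P_1–P_3 with squared distance 578. The circle on this segment as diameter has centre (1.5, -0.5) and r² = 578/4 = 144.5.
Check P_2: distance² to centre = 62.5 ≤ 144.5, so it lies inside.
All remaining points lie in this disk, and no smaller disk contains both endpoints, so this is the minimum enclosing circle.
The points at distance exactly r from the centre are P_1, P_3 — 2 points.

P_1, P_3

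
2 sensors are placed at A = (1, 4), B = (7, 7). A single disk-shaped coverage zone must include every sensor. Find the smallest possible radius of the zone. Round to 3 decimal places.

3.354

The smallest circle enclosing two points has them as diameter endpoints.
Centre = midpoint = (4, 5.5); r² = |AB|²/4 = 45/4 = 11.25.
r = √(11.25) ≈ 3.354.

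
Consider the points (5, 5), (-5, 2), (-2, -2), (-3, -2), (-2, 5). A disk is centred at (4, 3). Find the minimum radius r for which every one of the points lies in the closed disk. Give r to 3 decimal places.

9.055

The required radius is the distance from (4, 3) to the farthest point.
Squared distances: 5, 82, 61, 74, 40.
Maximum is 82, attained at (-5, 2).
r = √82 ≈ 9.055.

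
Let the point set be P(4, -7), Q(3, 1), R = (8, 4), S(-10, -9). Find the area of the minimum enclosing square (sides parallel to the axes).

324

The bounding box has width 18 and height 13.
An axis-aligned square enclosing the set must have side ≥ max(width, height).
So the minimum side is max(18, 13) = 18.
Area = 18² = 324.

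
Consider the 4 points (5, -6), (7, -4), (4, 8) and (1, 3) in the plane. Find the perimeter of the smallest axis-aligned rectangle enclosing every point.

Width = max x − min x = 7 − 1 = 6.
Height = max y − min y = 8 − (-6) = 14.
Perimeter = 2(6 + 14) = 40.

40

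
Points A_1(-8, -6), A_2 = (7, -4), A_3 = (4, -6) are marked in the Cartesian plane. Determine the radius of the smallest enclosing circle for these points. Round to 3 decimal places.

Side lengths²: A_1A_2² = 229, A_1A_3² = 144, A_2A_3² = 13.
Since A_1A_2² = 229 ≥ 144 + 13 = 157, the angle opposite A_1A_2 is not acute, so the smallest enclosing circle has A_1A_2 as diameter.
Centre = midpoint of A_1A_2 = (-0.5, -5), r² = 229/4 = 57.25.
r = √(57.25) ≈ 7.566.

7.566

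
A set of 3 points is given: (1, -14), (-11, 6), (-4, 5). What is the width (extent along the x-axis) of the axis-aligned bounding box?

max x = 1, min x = -11, so width = 12.

12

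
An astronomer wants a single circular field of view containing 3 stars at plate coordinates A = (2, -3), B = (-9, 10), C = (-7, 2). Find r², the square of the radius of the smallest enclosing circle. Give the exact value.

72.5

Side lengths²: AB² = 290, AC² = 106, BC² = 68.
Since AB² = 290 ≥ 106 + 68 = 174, the angle opposite AB is not acute, so the smallest enclosing circle has AB as diameter.
Centre = midpoint of AB = (-3.5, 3.5), r² = 290/4 = 72.5.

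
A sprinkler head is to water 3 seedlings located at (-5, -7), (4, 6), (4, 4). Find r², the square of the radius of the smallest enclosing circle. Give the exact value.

62.5

Call the three points A, B, C in the order given.
Side lengths²: AB² = 250, AC² = 202, BC² = 4.
Since AB² = 250 ≥ 202 + 4 = 206, the angle opposite AB is not acute, so the smallest enclosing circle has AB as diameter.
Centre = midpoint of AB = (-0.5, -0.5), r² = 250/4 = 62.5.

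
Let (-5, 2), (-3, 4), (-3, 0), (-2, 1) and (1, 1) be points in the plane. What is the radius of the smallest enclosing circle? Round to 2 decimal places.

3.04

The minimum enclosing circle of a finite set is fixed by two of the points (as a diameter) or three (as a circumcircle).
The farthest pair is (-5, 2)–(1, 1) with squared distance 37. The circle on this segment as diameter has centre (-2, 1.5) and r² = 37/4 = 9.25.
Check (-3, 4): distance² to centre = 7.25 ≤ 9.25, so it lies inside.
All remaining points lie in this disk, and no smaller disk contains both endpoints, so this is the minimum enclosing circle.
r = √(9.25) ≈ 3.04.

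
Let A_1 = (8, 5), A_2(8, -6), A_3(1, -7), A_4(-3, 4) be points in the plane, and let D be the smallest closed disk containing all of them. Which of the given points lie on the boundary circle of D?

A smallest enclosing disk is always determined by at most three of the input points on its boundary.
The minimum enclosing circle is determined by three boundary points: A_1, A_2, A_4.
Their circumcentre is (65/22, -0.5) with r² = 13481/242.
The farthest remaining point A_3 is at distance² 11149/242 ≤ 13481/242.
The points at distance exactly r from the centre are A_1, A_2, A_4 — 3 points.

A_1, A_2, A_4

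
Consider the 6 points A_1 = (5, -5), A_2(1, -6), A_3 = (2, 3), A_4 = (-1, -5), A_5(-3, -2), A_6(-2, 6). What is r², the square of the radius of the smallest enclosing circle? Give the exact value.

42.5

The minimum enclosing circle of a finite set is fixed by two of the points (as a diameter) or three (as a circumcircle).
The farthest pair is A_1–A_6 with squared distance 170. The circle on this segment as diameter has centre (1.5, 0.5) and r² = 170/4 = 42.5.
Check A_2: distance² to centre = 42.5 ≤ 42.5, so it lies inside.
All remaining points lie in this disk, and no smaller disk contains both endpoints, so this is the minimum enclosing circle.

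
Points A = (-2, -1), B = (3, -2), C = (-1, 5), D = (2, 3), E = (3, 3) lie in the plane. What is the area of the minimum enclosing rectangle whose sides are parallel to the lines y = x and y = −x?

In coordinates u = x + y, v = x − y the rectangle is axis-aligned; the map (x,y)→(u,v) scales areas by 2.
u-values: -3, 1, 4, 5, 6; range = 6 − (-3) = 9.
v-values: -1, 5, -6, -1, 0; range = 5 − (-6) = 11.
Area = (9 × 11) / 2 = 49.5.

49.5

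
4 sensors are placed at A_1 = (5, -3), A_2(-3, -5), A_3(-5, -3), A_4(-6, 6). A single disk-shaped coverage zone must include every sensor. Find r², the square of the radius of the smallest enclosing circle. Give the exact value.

50.5

The farthest pair is A_1–A_4 with squared distance 202. The circle on this segment as diameter has centre (-0.5, 1.5) and r² = 202/4 = 50.5.
Check A_2: distance² to centre = 48.5 ≤ 50.5, so it lies inside.
All remaining points lie in this disk, and no smaller disk contains both endpoints, so this is the minimum enclosing circle.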